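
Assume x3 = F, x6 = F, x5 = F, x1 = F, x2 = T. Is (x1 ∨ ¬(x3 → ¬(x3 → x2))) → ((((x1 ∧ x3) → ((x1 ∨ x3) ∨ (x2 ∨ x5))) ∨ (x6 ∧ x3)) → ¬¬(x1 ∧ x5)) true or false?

T

x3 → x2 = F → T = T
¬(x3 → x2) = ¬T = F
x3 → ¬(x3 → x2) = F → F = T
¬(x3 → ¬(x3 → x2)) = ¬T = F
x1 ∨ ¬(x3 → ¬(x3 → x2)) = F ∨ F = F
x1 ∧ x3 = F ∧ F = F
x1 ∨ x3 = F ∨ F = F
x2 ∨ x5 = T ∨ F = T
(x1 ∨ x3) ∨ (x2 ∨ x5) = F ∨ T = T
(x1 ∧ x3) → ((x1 ∨ x3) ∨ (x2 ∨ x5)) = F → T = T
x6 ∧ x3 = F ∧ F = F
((x1 ∧ x3) → ((x1 ∨ x3) ∨ (x2 ∨ x5))) ∨ (x6 ∧ x3) = T ∨ F = T
x1 ∧ x5 = F ∧ F = F
¬(x1 ∧ x5) = ¬F = T
¬¬(x1 ∧ x5) = ¬T = F
(((x1 ∧ x3) → ((x1 ∨ x3) ∨ (x2 ∨ x5))) ∨ (x6 ∧ x3)) → ¬¬(x1 ∧ x5) = T → F = F
(x1 ∨ ¬(x3 → ¬(x3 → x2))) → ((((x1 ∧ x3) → ((x1 ∨ x3) ∨ (x2 ∨ x5))) ∨ (x6 ∧ x3)) → ¬¬(x1 ∧ x5)) = F → F = T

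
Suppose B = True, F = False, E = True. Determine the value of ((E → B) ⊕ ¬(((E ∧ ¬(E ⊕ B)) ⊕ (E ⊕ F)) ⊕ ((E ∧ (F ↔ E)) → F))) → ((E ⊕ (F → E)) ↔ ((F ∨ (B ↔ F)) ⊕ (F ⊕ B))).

False

Substituting B=True, F=False, E=True:
E → B = True → True = True
E ⊕ B = True ⊕ True = False
¬(E ⊕ B) = ¬False = True
E ∧ ¬(E ⊕ B) = True ∧ True = True
E ⊕ F = True ⊕ False = True
(E ∧ ¬(E ⊕ B)) ⊕ (E ⊕ F) = True ⊕ True = False
F ↔ E = False ↔ True = False
E ∧ (F ↔ E) = True ∧ False = False
(E ∧ (F ↔ E)) → F = False → False = True
((E ∧ ¬(E ⊕ B)) ⊕ (E ⊕ F)) ⊕ ((E ∧ (F ↔ E)) → F) = False ⊕ True = True
¬(((E ∧ ¬(E ⊕ B)) ⊕ (E ⊕ F)) ⊕ ((E ∧ (F ↔ E)) → F)) = ¬True = False
(E → B) ⊕ ¬(((E ∧ ¬(E ⊕ B)) ⊕ (E ⊕ F)) ⊕ ((E ∧ (F ↔ E)) → F)) = True ⊕ False = True
F → E = False → True = True
E ⊕ (F → E) = True ⊕ True = False
B ↔ F = True ↔ False = False
F ∨ (B ↔ F) = False ∨ False = False
F ⊕ B = False ⊕ True = True
(F ∨ (B ↔ F)) ⊕ (F ⊕ B) = False ⊕ True = True
(E ⊕ (F → E)) ↔ ((F ∨ (B ↔ F)) ⊕ (F ⊕ B)) = False ↔ True = False
((E → B) ⊕ ¬(((E ∧ ¬(E ⊕ B)) ⊕ (E ⊕ F)) ⊕ ((E ∧ (F ↔ E)) → F))) → ((E ⊕ (F → E)) ↔ ((F ∨ (B ↔ F)) ⊕ (F ⊕ B))) = True → False = False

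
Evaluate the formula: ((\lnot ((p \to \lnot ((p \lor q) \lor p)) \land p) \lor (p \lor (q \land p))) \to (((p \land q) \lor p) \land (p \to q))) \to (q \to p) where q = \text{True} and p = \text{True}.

p \lor q = \text{True} \lor \text{True} = \text{True}
(p \lor q) \lor p = \text{True} \lor \text{True} = \text{True}
\lnot ((p \lor q) \lor p) = \lnot \text{True} = \text{False}
p \to \lnot ((p \lor q) \lor p) = \text{True} \to \text{False} = \text{False}
(p \to \lnot ((p \lor q) \lor p)) \land p = \text{False} \land \text{True} = \text{False}
\lnot ((p \to \lnot ((p \lor q) \lor p)) \land p) = \lnot \text{False} = \text{True}
q \land p = \text{True} \land \text{True} = \text{True}
p \lor (q \land p) = \text{True} \lor \text{True} = \text{True}
\lnot ((p \to \lnot ((p \lor q) \lor p)) \land p) \lor (p \lor (q \land p)) = \text{True} \lor \text{True} = \text{True}
p \land q = \text{True} \land \text{True} = \text{True}
(p \land q) \lor p = \text{True} \lor \text{True} = \text{True}
p \to q = \text{True} \to \text{True} = \text{True}
((p \land q) \lor p) \land (p \to q) = \text{True} \land \text{True} = \text{True}
(\lnot ((p \to \lnot ((p \lor q) \lor p)) \land p) \lor (p \lor (q \land p))) \to (((p \land q) \lor p) \land (p \to q)) = \text{True} \to \text{True} = \text{True}
q \to p = \text{True} \to \text{True} = \text{True}
((\lnot ((p \to \lnot ((p \lor q) \lor p)) \land p) \lor (p \lor (q \land p))) \to (((p \land q) \lor p) \land (p \to q))) \to (q \to p) = \text{True} \to \text{True} = \text{True}

\text{True}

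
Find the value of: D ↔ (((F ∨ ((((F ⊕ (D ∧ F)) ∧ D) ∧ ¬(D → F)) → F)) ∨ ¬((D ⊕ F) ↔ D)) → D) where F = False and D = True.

D ∧ F = True ∧ False = False
F ⊕ (D ∧ F) = False ⊕ False = False
(F ⊕ (D ∧ F)) ∧ D = False ∧ True = False
D → F = True → False = False
¬(D → F) = ¬False = True
((F ⊕ (D ∧ F)) ∧ D) ∧ ¬(D → F) = False ∧ True = False
(((F ⊕ (D ∧ F)) ∧ D) ∧ ¬(D → F)) → F = False → False = True
F ∨ ((((F ⊕ (D ∧ F)) ∧ D) ∧ ¬(D → F)) → F) = False ∨ True = True
D ⊕ F = True ⊕ False = True
(D ⊕ F) ↔ D = True ↔ True = True
¬((D ⊕ F) ↔ D) = ¬True = False
(F ∨ ((((F ⊕ (D ∧ F)) ∧ D) ∧ ¬(D → F)) → F)) ∨ ¬((D ⊕ F) ↔ D) = True ∨ False = True
((F ∨ ((((F ⊕ (D ∧ F)) ∧ D) ∧ ¬(D → F)) → F)) ∨ ¬((D ⊕ F) ↔ D)) → D = True → True = True
D ↔ (((F ∨ ((((F ⊕ (D ∧ F)) ∧ D) ∧ ¬(D → F)) → F)) ∨ ¬((D ⊕ F) ↔ D)) → D) = True ↔ True = True

True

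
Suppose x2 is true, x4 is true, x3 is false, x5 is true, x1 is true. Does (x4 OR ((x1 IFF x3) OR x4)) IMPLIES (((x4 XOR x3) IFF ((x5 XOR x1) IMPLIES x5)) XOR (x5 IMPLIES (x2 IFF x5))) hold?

F

x1 IFF x3 = T IFF F = F
(x1 IFF x3) OR x4 = F OR T = T
x4 OR ((x1 IFF x3) OR x4) = T OR T = T
x4 XOR x3 = T XOR F = T
x5 XOR x1 = T XOR T = F
(x5 XOR x1) IMPLIES x5 = F IMPLIES T = T
(x4 XOR x3) IFF ((x5 XOR x1) IMPLIES x5) = T IFF T = T
x2 IFF x5 = T IFF T = T
x5 IMPLIES (x2 IFF x5) = T IMPLIES T = T
((x4 XOR x3) IFF ((x5 XOR x1) IMPLIES x5)) XOR (x5 IMPLIES (x2 IFF x5)) = T XOR T = F
(x4 OR ((x1 IFF x3) OR x4)) IMPLIES (((x4 XOR x3) IFF ((x5 XOR x1) IMPLIES x5)) XOR (x5 IMPLIES (x2 IFF x5))) = T IMPLIES F = F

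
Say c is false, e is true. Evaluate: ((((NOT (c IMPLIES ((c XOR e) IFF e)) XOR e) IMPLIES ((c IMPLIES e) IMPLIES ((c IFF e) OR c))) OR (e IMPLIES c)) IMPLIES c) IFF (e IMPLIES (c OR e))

True

Substituting c=False, e=True:
c XOR e = False XOR True = True
(c XOR e) IFF e = True IFF True = True
c IMPLIES ((c XOR e) IFF e) = False IMPLIES True = True
NOT (c IMPLIES ((c XOR e) IFF e)) = NOT True = False
NOT (c IMPLIES ((c XOR e) IFF e)) XOR e = False XOR True = True
c IMPLIES e = False IMPLIES True = True
c IFF e = False IFF True = False
(c IFF e) OR c = False OR False = False
(c IMPLIES e) IMPLIES ((c IFF e) OR c) = True IMPLIES False = False
(NOT (c IMPLIES ((c XOR e) IFF e)) XOR e) IMPLIES ((c IMPLIES e) IMPLIES ((c IFF e) OR c)) = True IMPLIES False = False
e IMPLIES c = True IMPLIES False = False
((NOT (c IMPLIES ((c XOR e) IFF e)) XOR e) IMPLIES ((c IMPLIES e) IMPLIES ((c IFF e) OR c))) OR (e IMPLIES c) = False OR False = False
(((NOT (c IMPLIES ((c XOR e) IFF e)) XOR e) IMPLIES ((c IMPLIES e) IMPLIES ((c IFF e) OR c))) OR (e IMPLIES c)) IMPLIES c = False IMPLIES False = True
c OR e = False OR True = True
e IMPLIES (c OR e) = True IMPLIES True = True
((((NOT (c IMPLIES ((c XOR e) IFF e)) XOR e) IMPLIES ((c IMPLIES e) IMPLIES ((c IFF e) OR c))) OR (e IMPLIES c)) IMPLIES c) IFF (e IMPLIES (c OR e)) = True IFF True = True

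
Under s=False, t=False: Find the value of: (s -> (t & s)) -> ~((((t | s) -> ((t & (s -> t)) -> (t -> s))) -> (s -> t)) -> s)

t & s = False & False = False
s -> (t & s) = False -> False = True
t | s = False | False = False
s -> t = False -> False = True
t & (s -> t) = False & True = False
t -> s = False -> False = True
(t & (s -> t)) -> (t -> s) = False -> True = True
(t | s) -> ((t & (s -> t)) -> (t -> s)) = False -> True = True
s -> t = False -> False = True
((t | s) -> ((t & (s -> t)) -> (t -> s))) -> (s -> t) = True -> True = True
(((t | s) -> ((t & (s -> t)) -> (t -> s))) -> (s -> t)) -> s = True -> False = False
~((((t | s) -> ((t & (s -> t)) -> (t -> s))) -> (s -> t)) -> s) = ~False = True
(s -> (t & s)) -> ~((((t | s) -> ((t & (s -> t)) -> (t -> s))) -> (s -> t)) -> s) = True -> True = True

True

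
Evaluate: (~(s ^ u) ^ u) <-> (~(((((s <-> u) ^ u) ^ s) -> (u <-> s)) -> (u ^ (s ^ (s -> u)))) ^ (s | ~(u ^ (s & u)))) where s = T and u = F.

F

s ^ u = T ^ F = T
~(s ^ u) = ~T = F
~(s ^ u) ^ u = F ^ F = F
s <-> u = T <-> F = F
(s <-> u) ^ u = F ^ F = F
((s <-> u) ^ u) ^ s = F ^ T = T
u <-> s = F <-> T = F
(((s <-> u) ^ u) ^ s) -> (u <-> s) = T -> F = F
s -> u = T -> F = F
s ^ (s -> u) = T ^ F = T
u ^ (s ^ (s -> u)) = F ^ T = T
((((s <-> u) ^ u) ^ s) -> (u <-> s)) -> (u ^ (s ^ (s -> u))) = F -> T = T
~(((((s <-> u) ^ u) ^ s) -> (u <-> s)) -> (u ^ (s ^ (s -> u)))) = ~T = F
s & u = T & F = F
u ^ (s & u) = F ^ F = F
~(u ^ (s & u)) = ~F = T
s | ~(u ^ (s & u)) = T | T = T
~(((((s <-> u) ^ u) ^ s) -> (u <-> s)) -> (u ^ (s ^ (s -> u)))) ^ (s | ~(u ^ (s & u))) = F ^ T = T
(~(s ^ u) ^ u) <-> (~(((((s <-> u) ^ u) ^ s) -> (u <-> s)) -> (u ^ (s ^ (s -> u)))) ^ (s | ~(u ^ (s & u)))) = F <-> T = F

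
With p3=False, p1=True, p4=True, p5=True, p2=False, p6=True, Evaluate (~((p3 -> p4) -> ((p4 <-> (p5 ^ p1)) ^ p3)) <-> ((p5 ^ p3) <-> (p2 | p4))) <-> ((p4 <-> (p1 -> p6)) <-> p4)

True

p3 -> p4 = False -> True = True
p5 ^ p1 = True ^ True = False
p4 <-> (p5 ^ p1) = True <-> False = False
(p4 <-> (p5 ^ p1)) ^ p3 = False ^ False = False
(p3 -> p4) -> ((p4 <-> (p5 ^ p1)) ^ p3) = True -> False = False
~((p3 -> p4) -> ((p4 <-> (p5 ^ p1)) ^ p3)) = ~False = True
p5 ^ p3 = True ^ False = True
p2 | p4 = False | True = True
(p5 ^ p3) <-> (p2 | p4) = True <-> True = True
~((p3 -> p4) -> ((p4 <-> (p5 ^ p1)) ^ p3)) <-> ((p5 ^ p3) <-> (p2 | p4)) = True <-> True = True
p1 -> p6 = True -> True = True
p4 <-> (p1 -> p6) = True <-> True = True
(p4 <-> (p1 -> p6)) <-> p4 = True <-> True = True
(~((p3 -> p4) -> ((p4 <-> (p5 ^ p1)) ^ p3)) <-> ((p5 ^ p3) <-> (p2 | p4))) <-> ((p4 <-> (p1 -> p6)) <-> p4) = True <-> True = True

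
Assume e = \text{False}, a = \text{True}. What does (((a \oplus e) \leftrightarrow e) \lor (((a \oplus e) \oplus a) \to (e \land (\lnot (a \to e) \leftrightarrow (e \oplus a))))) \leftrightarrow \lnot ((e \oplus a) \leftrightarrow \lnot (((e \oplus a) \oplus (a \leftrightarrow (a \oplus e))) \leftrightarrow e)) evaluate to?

a \oplus e = \text{True} \oplus \text{False} = \text{True}
(a \oplus e) \leftrightarrow e = \text{True} \leftrightarrow \text{False} = \text{False}
a \oplus e = \text{True} \oplus \text{False} = \text{True}
(a \oplus e) \oplus a = \text{True} \oplus \text{True} = \text{False}
a \to e = \text{True} \to \text{False} = \text{False}
\lnot (a \to e) = \lnot \text{False} = \text{True}
e \oplus a = \text{False} \oplus \text{True} = \text{True}
\lnot (a \to e) \leftrightarrow (e \oplus a) = \text{True} \leftrightarrow \text{True} = \text{True}
e \land (\lnot (a \to e) \leftrightarrow (e \oplus a)) = \text{False} \land \text{True} = \text{False}
((a \oplus e) \oplus a) \to (e \land (\lnot (a \to e) \leftrightarrow (e \oplus a))) = \text{False} \to \text{False} = \text{True}
((a \oplus e) \leftrightarrow e) \lor (((a \oplus e) \oplus a) \to (e \land (\lnot (a \to e) \leftrightarrow (e \oplus a)))) = \text{False} \lor \text{True} = \text{True}
e \oplus a = \text{False} \oplus \text{True} = \text{True}
e \oplus a = \text{False} \oplus \text{True} = \text{True}
a \oplus e = \text{True} \oplus \text{False} = \text{True}
a \leftrightarrow (a \oplus e) = \text{True} \leftrightarrow \text{True} = \text{True}
(e \oplus a) \oplus (a \leftrightarrow (a \oplus e)) = \text{True} \oplus \text{True} = \text{False}
((e \oplus a) \oplus (a \leftrightarrow (a \oplus e))) \leftrightarrow e = \text{False} \leftrightarrow \text{False} = \text{True}
\lnot (((e \oplus a) \oplus (a \leftrightarrow (a \oplus e))) \leftrightarrow e) = \lnot \text{True} = \text{False}
(e \oplus a) \leftrightarrow \lnot (((e \oplus a) \oplus (a \leftrightarrow (a \oplus e))) \leftrightarrow e) = \text{True} \leftrightarrow \text{False} = \text{False}
\lnot ((e \oplus a) \leftrightarrow \lnot (((e \oplus a) \oplus (a \leftrightarrow (a \oplus e))) \leftrightarrow e)) = \lnot \text{False} = \text{True}
(((a \oplus e) \leftrightarrow e) \lor (((a \oplus e) \oplus a) \to (e \land (\lnot (a \to e) \leftrightarrow (e \oplus a))))) \leftrightarrow \lnot ((e \oplus a) \leftrightarrow \lnot (((e \oplus a) \oplus (a \leftrightarrow (a \oplus e))) \leftrightarrow e)) = \text{True} \leftrightarrow \text{True} = \text{True}

\text{True}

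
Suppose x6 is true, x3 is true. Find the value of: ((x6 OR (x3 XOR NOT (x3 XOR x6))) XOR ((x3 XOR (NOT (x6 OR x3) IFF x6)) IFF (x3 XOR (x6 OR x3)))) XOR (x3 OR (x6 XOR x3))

Substituting x6=T, x3=T:
x3 XOR x6 = T XOR T = F
NOT (x3 XOR x6) = NOT F = T
x3 XOR NOT (x3 XOR x6) = T XOR T = F
x6 OR (x3 XOR NOT (x3 XOR x6)) = T OR F = T
x6 OR x3 = T OR T = T
NOT (x6 OR x3) = NOT T = F
NOT (x6 OR x3) IFF x6 = F IFF T = F
x3 XOR (NOT (x6 OR x3) IFF x6) = T XOR F = T
x6 OR x3 = T OR T = T
x3 XOR (x6 OR x3) = T XOR T = F
(x3 XOR (NOT (x6 OR x3) IFF x6)) IFF (x3 XOR (x6 OR x3)) = T IFF F = F
(x6 OR (x3 XOR NOT (x3 XOR x6))) XOR ((x3 XOR (NOT (x6 OR x3) IFF x6)) IFF (x3 XOR (x6 OR x3))) = T XOR F = T
x6 XOR x3 = T XOR T = F
x3 OR (x6 XOR x3) = T OR F = T
((x6 OR (x3 XOR NOT (x3 XOR x6))) XOR ((x3 XOR (NOT (x6 OR x3) IFF x6)) IFF (x3 XOR (x6 OR x3)))) XOR (x3 OR (x6 XOR x3)) = T XOR T = F

F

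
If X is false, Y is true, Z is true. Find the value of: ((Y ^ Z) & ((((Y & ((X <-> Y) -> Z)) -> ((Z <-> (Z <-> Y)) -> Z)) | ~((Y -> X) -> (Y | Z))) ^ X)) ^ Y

Substituting X=False, Y=True, Z=True:
Y ^ Z = True ^ True = False
X <-> Y = False <-> True = False
(X <-> Y) -> Z = False -> True = True
Y & ((X <-> Y) -> Z) = True & True = True
Z <-> Y = True <-> True = True
Z <-> (Z <-> Y) = True <-> True = True
(Z <-> (Z <-> Y)) -> Z = True -> True = True
(Y & ((X <-> Y) -> Z)) -> ((Z <-> (Z <-> Y)) -> Z) = True -> True = True
Y -> X = True -> False = False
Y | Z = True | True = True
(Y -> X) -> (Y | Z) = False -> True = True
~((Y -> X) -> (Y | Z)) = ~True = False
((Y & ((X <-> Y) -> Z)) -> ((Z <-> (Z <-> Y)) -> Z)) | ~((Y -> X) -> (Y | Z)) = True | False = True
(((Y & ((X <-> Y) -> Z)) -> ((Z <-> (Z <-> Y)) -> Z)) | ~((Y -> X) -> (Y | Z))) ^ X = True ^ False = True
(Y ^ Z) & ((((Y & ((X <-> Y) -> Z)) -> ((Z <-> (Z <-> Y)) -> Z)) | ~((Y -> X) -> (Y | Z))) ^ X) = False & True = False
((Y ^ Z) & ((((Y & ((X <-> Y) -> Z)) -> ((Z <-> (Z <-> Y)) -> Z)) | ~((Y -> X) -> (Y | Z))) ^ X)) ^ Y = False ^ True = True

True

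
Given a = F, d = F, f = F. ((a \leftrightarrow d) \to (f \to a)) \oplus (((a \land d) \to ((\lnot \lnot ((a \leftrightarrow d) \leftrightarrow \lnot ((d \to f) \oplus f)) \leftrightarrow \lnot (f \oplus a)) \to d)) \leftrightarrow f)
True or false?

a \leftrightarrow d = F \leftrightarrow F = T
f \to a = F \to F = T
(a \leftrightarrow d) \to (f \to a) = T \to T = T
a \land d = F \land F = F
a \leftrightarrow d = F \leftrightarrow F = T
d \to f = F \to F = T
(d \to f) \oplus f = T \oplus F = T
\lnot ((d \to f) \oplus f) = \lnot T = F
(a \leftrightarrow d) \leftrightarrow \lnot ((d \to f) \oplus f) = T \leftrightarrow F = F
\lnot ((a \leftrightarrow d) \leftrightarrow \lnot ((d \to f) \oplus f)) = \lnot F = T
\lnot \lnot ((a \leftrightarrow d) \leftrightarrow \lnot ((d \to f) \oplus f)) = \lnot T = F
f \oplus a = F \oplus F = F
\lnot (f \oplus a) = \lnot F = T
\lnot \lnot ((a \leftrightarrow d) \leftrightarrow \lnot ((d \to f) \oplus f)) \leftrightarrow \lnot (f \oplus a) = F \leftrightarrow T = F
(\lnot \lnot ((a \leftrightarrow d) \leftrightarrow \lnot ((d \to f) \oplus f)) \leftrightarrow \lnot (f \oplus a)) \to d = F \to F = T
(a \land d) \to ((\lnot \lnot ((a \leftrightarrow d) \leftrightarrow \lnot ((d \to f) \oplus f)) \leftrightarrow \lnot (f \oplus a)) \to d) = F \to T = T
((a \land d) \to ((\lnot \lnot ((a \leftrightarrow d) \leftrightarrow \lnot ((d \to f) \oplus f)) \leftrightarrow \lnot (f \oplus a)) \to d)) \leftrightarrow f = T \leftrightarrow F = F
((a \leftrightarrow d) \to (f \to a)) \oplus (((a \land d) \to ((\lnot \lnot ((a \leftrightarrow d) \leftrightarrow \lnot ((d \to f) \oplus f)) \leftrightarrow \lnot (f \oplus a)) \to d)) \leftrightarrow f) = T \oplus F = T

T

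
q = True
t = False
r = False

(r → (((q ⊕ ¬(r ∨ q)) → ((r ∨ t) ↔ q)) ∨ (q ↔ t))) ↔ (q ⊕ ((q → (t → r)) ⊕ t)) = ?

False

r ∨ q = False ∨ True = True
¬(r ∨ q) = ¬True = False
q ⊕ ¬(r ∨ q) = True ⊕ False = True
r ∨ t = False ∨ False = False
(r ∨ t) ↔ q = False ↔ True = False
(q ⊕ ¬(r ∨ q)) → ((r ∨ t) ↔ q) = True → False = False
q ↔ t = True ↔ False = False
((q ⊕ ¬(r ∨ q)) → ((r ∨ t) ↔ q)) ∨ (q ↔ t) = False ∨ False = False
r → (((q ⊕ ¬(r ∨ q)) → ((r ∨ t) ↔ q)) ∨ (q ↔ t)) = False → False = True
t → r = False → False = True
q → (t → r) = True → True = True
(q → (t → r)) ⊕ t = True ⊕ False = True
q ⊕ ((q → (t → r)) ⊕ t) = True ⊕ True = False
(r → (((q ⊕ ¬(r ∨ q)) → ((r ∨ t) ↔ q)) ∨ (q ↔ t))) ↔ (q ⊕ ((q → (t → r)) ⊕ t)) = True ↔ False = False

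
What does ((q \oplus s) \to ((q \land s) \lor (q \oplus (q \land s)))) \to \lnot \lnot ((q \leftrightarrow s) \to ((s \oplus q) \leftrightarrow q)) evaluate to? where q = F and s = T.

Substituting q=F, s=T:
q \oplus s = F \oplus T = T
q \land s = F \land T = F
q \land s = F \land T = F
q \oplus (q \land s) = F \oplus F = F
(q \land s) \lor (q \oplus (q \land s)) = F \lor F = F
(q \oplus s) \to ((q \land s) \lor (q \oplus (q \land s))) = T \to F = F
q \leftrightarrow s = F \leftrightarrow T = F
s \oplus q = T \oplus F = T
(s \oplus q) \leftrightarrow q = T \leftrightarrow F = F
(q \leftrightarrow s) \to ((s \oplus q) \leftrightarrow q) = F \to F = T
\lnot ((q \leftrightarrow s) \to ((s \oplus q) \leftrightarrow q)) = \lnot T = F
\lnot \lnot ((q \leftrightarrow s) \to ((s \oplus q) \leftrightarrow q)) = \lnot F = T
((q \oplus s) \to ((q \land s) \lor (q \oplus (q \land s)))) \to \lnot \lnot ((q \leftrightarrow s) \to ((s \oplus q) \leftrightarrow q)) = F \to T = T

T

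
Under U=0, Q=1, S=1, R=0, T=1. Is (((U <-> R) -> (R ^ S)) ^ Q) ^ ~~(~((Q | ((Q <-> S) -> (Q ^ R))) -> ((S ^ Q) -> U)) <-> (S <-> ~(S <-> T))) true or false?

Substituting U=0, Q=1, S=1, R=0, T=1:
U <-> R = 0 <-> 0 = 1
R ^ S = 0 ^ 1 = 1
(U <-> R) -> (R ^ S) = 1 -> 1 = 1
((U <-> R) -> (R ^ S)) ^ Q = 1 ^ 1 = 0
Q <-> S = 1 <-> 1 = 1
Q ^ R = 1 ^ 0 = 1
(Q <-> S) -> (Q ^ R) = 1 -> 1 = 1
Q | ((Q <-> S) -> (Q ^ R)) = 1 | 1 = 1
S ^ Q = 1 ^ 1 = 0
(S ^ Q) -> U = 0 -> 0 = 1
(Q | ((Q <-> S) -> (Q ^ R))) -> ((S ^ Q) -> U) = 1 -> 1 = 1
~((Q | ((Q <-> S) -> (Q ^ R))) -> ((S ^ Q) -> U)) = ~1 = 0
S <-> T = 1 <-> 1 = 1
~(S <-> T) = ~1 = 0
S <-> ~(S <-> T) = 1 <-> 0 = 0
~((Q | ((Q <-> S) -> (Q ^ R))) -> ((S ^ Q) -> U)) <-> (S <-> ~(S <-> T)) = 0 <-> 0 = 1
~(~((Q | ((Q <-> S) -> (Q ^ R))) -> ((S ^ Q) -> U)) <-> (S <-> ~(S <-> T))) = ~1 = 0
~~(~((Q | ((Q <-> S) -> (Q ^ R))) -> ((S ^ Q) -> U)) <-> (S <-> ~(S <-> T))) = ~0 = 1
(((U <-> R) -> (R ^ S)) ^ Q) ^ ~~(~((Q | ((Q <-> S) -> (Q ^ R))) -> ((S ^ Q) -> U)) <-> (S <-> ~(S <-> T))) = 0 ^ 1 = 1

1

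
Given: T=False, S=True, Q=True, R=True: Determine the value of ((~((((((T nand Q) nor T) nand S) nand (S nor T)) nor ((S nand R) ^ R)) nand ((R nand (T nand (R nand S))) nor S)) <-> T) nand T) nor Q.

False

T nand Q = False nand True = True
(T nand Q) nor T = True nor False = False
((T nand Q) nor T) nand S = False nand True = True
S nor T = True nor False = False
(((T nand Q) nor T) nand S) nand (S nor T) = True nand False = True
S nand R = True nand True = False
(S nand R) ^ R = False ^ True = True
((((T nand Q) nor T) nand S) nand (S nor T)) nor ((S nand R) ^ R) = True nor True = False
R nand S = True nand True = False
T nand (R nand S) = False nand False = True
R nand (T nand (R nand S)) = True nand True = False
(R nand (T nand (R nand S))) nor S = False nor True = False
(((((T nand Q) nor T) nand S) nand (S nor T)) nor ((S nand R) ^ R)) nand ((R nand (T nand (R nand S))) nor S) = False nand False = True
~((((((T nand Q) nor T) nand S) nand (S nor T)) nor ((S nand R) ^ R)) nand ((R nand (T nand (R nand S))) nor S)) = ~True = False
~((((((T nand Q) nor T) nand S) nand (S nor T)) nor ((S nand R) ^ R)) nand ((R nand (T nand (R nand S))) nor S)) <-> T = False <-> False = True
(~((((((T nand Q) nor T) nand S) nand (S nor T)) nor ((S nand R) ^ R)) nand ((R nand (T nand (R nand S))) nor S)) <-> T) nand T = True nand False = True
((~((((((T nand Q) nor T) nand S) nand (S nor T)) nor ((S nand R) ^ R)) nand ((R nand (T nand (R nand S))) nor S)) <-> T) nand T) nor Q = True nor True = False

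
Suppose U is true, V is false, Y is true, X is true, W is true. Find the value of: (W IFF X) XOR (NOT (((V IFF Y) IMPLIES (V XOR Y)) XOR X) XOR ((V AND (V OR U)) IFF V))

W IFF X = T IFF T = T
V IFF Y = F IFF T = F
V XOR Y = F XOR T = T
(V IFF Y) IMPLIES (V XOR Y) = F IMPLIES T = T
((V IFF Y) IMPLIES (V XOR Y)) XOR X = T XOR T = F
NOT (((V IFF Y) IMPLIES (V XOR Y)) XOR X) = NOT F = T
V OR U = F OR T = T
V AND (V OR U) = F AND T = F
(V AND (V OR U)) IFF V = F IFF F = T
NOT (((V IFF Y) IMPLIES (V XOR Y)) XOR X) XOR ((V AND (V OR U)) IFF V) = T XOR T = F
(W IFF X) XOR (NOT (((V IFF Y) IMPLIES (V XOR Y)) XOR X) XOR ((V AND (V OR U)) IFF V)) = T XOR F = T

T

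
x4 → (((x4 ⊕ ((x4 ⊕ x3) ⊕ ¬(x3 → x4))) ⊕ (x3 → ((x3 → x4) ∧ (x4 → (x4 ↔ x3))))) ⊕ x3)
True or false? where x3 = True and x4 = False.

Substituting x3=True, x4=False:
x4 ⊕ x3 = False ⊕ True = True
x3 → x4 = True → False = False
¬(x3 → x4) = ¬False = True
(x4 ⊕ x3) ⊕ ¬(x3 → x4) = True ⊕ True = False
x4 ⊕ ((x4 ⊕ x3) ⊕ ¬(x3 → x4)) = False ⊕ False = False
x3 → x4 = True → False = False
x4 ↔ x3 = False ↔ True = False
x4 → (x4 ↔ x3) = False → False = True
(x3 → x4) ∧ (x4 → (x4 ↔ x3)) = False ∧ True = False
x3 → ((x3 → x4) ∧ (x4 → (x4 ↔ x3))) = True → False = False
(x4 ⊕ ((x4 ⊕ x3) ⊕ ¬(x3 → x4))) ⊕ (x3 → ((x3 → x4) ∧ (x4 → (x4 ↔ x3)))) = False ⊕ False = False
((x4 ⊕ ((x4 ⊕ x3) ⊕ ¬(x3 → x4))) ⊕ (x3 → ((x3 → x4) ∧ (x4 → (x4 ↔ x3))))) ⊕ x3 = False ⊕ True = True
x4 → (((x4 ⊕ ((x4 ⊕ x3) ⊕ ¬(x3 → x4))) ⊕ (x3 → ((x3 → x4) ∧ (x4 → (x4 ↔ x3))))) ⊕ x3) = False → True = True

True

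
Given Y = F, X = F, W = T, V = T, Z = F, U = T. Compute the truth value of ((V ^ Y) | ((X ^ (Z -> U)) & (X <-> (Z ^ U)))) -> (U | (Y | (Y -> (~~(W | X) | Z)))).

T

V ^ Y = T ^ F = T
Z -> U = F -> T = T
X ^ (Z -> U) = F ^ T = T
Z ^ U = F ^ T = T
X <-> (Z ^ U) = F <-> T = F
(X ^ (Z -> U)) & (X <-> (Z ^ U)) = T & F = F
(V ^ Y) | ((X ^ (Z -> U)) & (X <-> (Z ^ U))) = T | F = T
W | X = T | F = T
~(W | X) = ~T = F
~~(W | X) = ~F = T
~~(W | X) | Z = T | F = T
Y -> (~~(W | X) | Z) = F -> T = T
Y | (Y -> (~~(W | X) | Z)) = F | T = T
U | (Y | (Y -> (~~(W | X) | Z))) = T | T = T
((V ^ Y) | ((X ^ (Z -> U)) & (X <-> (Z ^ U)))) -> (U | (Y | (Y -> (~~(W | X) | Z)))) = T -> T = T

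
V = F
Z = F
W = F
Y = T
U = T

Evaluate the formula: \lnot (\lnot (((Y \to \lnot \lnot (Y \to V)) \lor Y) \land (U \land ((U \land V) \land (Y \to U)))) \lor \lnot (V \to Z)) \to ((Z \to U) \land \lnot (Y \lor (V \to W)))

T

Y \to V = T \to F = F
\lnot (Y \to V) = \lnot F = T
\lnot \lnot (Y \to V) = \lnot T = F
Y \to \lnot \lnot (Y \to V) = T \to F = F
(Y \to \lnot \lnot (Y \to V)) \lor Y = F \lor T = T
U \land V = T \land F = F
Y \to U = T \to T = T
(U \land V) \land (Y \to U) = F \land T = F
U \land ((U \land V) \land (Y \to U)) = T \land F = F
((Y \to \lnot \lnot (Y \to V)) \lor Y) \land (U \land ((U \land V) \land (Y \to U))) = T \land F = F
\lnot (((Y \to \lnot \lnot (Y \to V)) \lor Y) \land (U \land ((U \land V) \land (Y \to U)))) = \lnot F = T
V \to Z = F \to F = T
\lnot (V \to Z) = \lnot T = F
\lnot (((Y \to \lnot \lnot (Y \to V)) \lor Y) \land (U \land ((U \land V) \land (Y \to U)))) \lor \lnot (V \to Z) = T \lor F = T
\lnot (\lnot (((Y \to \lnot \lnot (Y \to V)) \lor Y) \land (U \land ((U \land V) \land (Y \to U)))) \lor \lnot (V \to Z)) = \lnot T = F
Z \to U = F \to T = T
V \to W = F \to F = T
Y \lor (V \to W) = T \lor T = T
\lnot (Y \lor (V \to W)) = \lnot T = F
(Z \to U) \land \lnot (Y \lor (V \to W)) = T \land F = F
\lnot (\lnot (((Y \to \lnot \lnot (Y \to V)) \lor Y) \land (U \land ((U \land V) \land (Y \to U)))) \lor \lnot (V \to Z)) \to ((Z \to U) \land \lnot (Y \lor (V \to W))) = F \to F = T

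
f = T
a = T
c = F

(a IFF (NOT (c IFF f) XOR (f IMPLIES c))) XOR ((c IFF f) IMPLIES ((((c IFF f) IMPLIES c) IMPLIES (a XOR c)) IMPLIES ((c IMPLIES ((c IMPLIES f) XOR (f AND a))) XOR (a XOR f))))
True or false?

c IFF f = F IFF T = F
NOT (c IFF f) = NOT F = T
f IMPLIES c = T IMPLIES F = F
NOT (c IFF f) XOR (f IMPLIES c) = T XOR F = T
a IFF (NOT (c IFF f) XOR (f IMPLIES c)) = T IFF T = T
c IFF f = F IFF T = F
c IFF f = F IFF T = F
(c IFF f) IMPLIES c = F IMPLIES F = T
a XOR c = T XOR F = T
((c IFF f) IMPLIES c) IMPLIES (a XOR c) = T IMPLIES T = T
c IMPLIES f = F IMPLIES T = T
f AND a = T AND T = T
(c IMPLIES f) XOR (f AND a) = T XOR T = F
c IMPLIES ((c IMPLIES f) XOR (f AND a)) = F IMPLIES F = T
a XOR f = T XOR T = F
(c IMPLIES ((c IMPLIES f) XOR (f AND a))) XOR (a XOR f) = T XOR F = T
(((c IFF f) IMPLIES c) IMPLIES (a XOR c)) IMPLIES ((c IMPLIES ((c IMPLIES f) XOR (f AND a))) XOR (a XOR f)) = T IMPLIES T = T
(c IFF f) IMPLIES ((((c IFF f) IMPLIES c) IMPLIES (a XOR c)) IMPLIES ((c IMPLIES ((c IMPLIES f) XOR (f AND a))) XOR (a XOR f))) = F IMPLIES T = T
(a IFF (NOT (c IFF f) XOR (f IMPLIES c))) XOR ((c IFF f) IMPLIES ((((c IFF f) IMPLIES c) IMPLIES (a XOR c)) IMPLIES ((c IMPLIES ((c IMPLIES f) XOR (f AND a))) XOR (a XOR f)))) = T XOR T = F

F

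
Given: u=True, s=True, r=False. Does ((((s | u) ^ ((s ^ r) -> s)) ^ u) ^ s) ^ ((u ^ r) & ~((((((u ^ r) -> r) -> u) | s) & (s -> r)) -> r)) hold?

Substituting u=True, s=True, r=False:
s | u = True | True = True
s ^ r = True ^ False = True
(s ^ r) -> s = True -> True = True
(s | u) ^ ((s ^ r) -> s) = True ^ True = False
((s | u) ^ ((s ^ r) -> s)) ^ u = False ^ True = True
(((s | u) ^ ((s ^ r) -> s)) ^ u) ^ s = True ^ True = False
u ^ r = True ^ False = True
u ^ r = True ^ False = True
(u ^ r) -> r = True -> False = False
((u ^ r) -> r) -> u = False -> True = True
(((u ^ r) -> r) -> u) | s = True | True = True
s -> r = True -> False = False
((((u ^ r) -> r) -> u) | s) & (s -> r) = True & False = False
(((((u ^ r) -> r) -> u) | s) & (s -> r)) -> r = False -> False = True
~((((((u ^ r) -> r) -> u) | s) & (s -> r)) -> r) = ~True = False
(u ^ r) & ~((((((u ^ r) -> r) -> u) | s) & (s -> r)) -> r) = True & False = False
((((s | u) ^ ((s ^ r) -> s)) ^ u) ^ s) ^ ((u ^ r) & ~((((((u ^ r) -> r) -> u) | s) & (s -> r)) -> r)) = False ^ False = False

False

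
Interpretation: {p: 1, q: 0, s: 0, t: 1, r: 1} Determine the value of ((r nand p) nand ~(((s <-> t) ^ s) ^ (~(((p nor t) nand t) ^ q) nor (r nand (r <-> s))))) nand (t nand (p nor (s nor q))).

r nand p = 1 nand 1 = 0
s <-> t = 0 <-> 1 = 0
(s <-> t) ^ s = 0 ^ 0 = 0
p nor t = 1 nor 1 = 0
(p nor t) nand t = 0 nand 1 = 1
((p nor t) nand t) ^ q = 1 ^ 0 = 1
~(((p nor t) nand t) ^ q) = ~1 = 0
r <-> s = 1 <-> 0 = 0
r nand (r <-> s) = 1 nand 0 = 1
~(((p nor t) nand t) ^ q) nor (r nand (r <-> s)) = 0 nor 1 = 0
((s <-> t) ^ s) ^ (~(((p nor t) nand t) ^ q) nor (r nand (r <-> s))) = 0 ^ 0 = 0
~(((s <-> t) ^ s) ^ (~(((p nor t) nand t) ^ q) nor (r nand (r <-> s)))) = ~0 = 1
(r nand p) nand ~(((s <-> t) ^ s) ^ (~(((p nor t) nand t) ^ q) nor (r nand (r <-> s)))) = 0 nand 1 = 1
s nor q = 0 nor 0 = 1
p nor (s nor q) = 1 nor 1 = 0
t nand (p nor (s nor q)) = 1 nand 0 = 1
((r nand p) nand ~(((s <-> t) ^ s) ^ (~(((p nor t) nand t) ^ q) nor (r nand (r <-> s))))) nand (t nand (p nor (s nor q))) = 1 nand 1 = 0

0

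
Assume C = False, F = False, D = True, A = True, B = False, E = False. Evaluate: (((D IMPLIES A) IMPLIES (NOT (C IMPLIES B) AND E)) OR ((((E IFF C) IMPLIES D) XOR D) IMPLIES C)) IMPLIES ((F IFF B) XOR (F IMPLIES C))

False

D IMPLIES A = True IMPLIES True = True
C IMPLIES B = False IMPLIES False = True
NOT (C IMPLIES B) = NOT True = False
NOT (C IMPLIES B) AND E = False AND False = False
(D IMPLIES A) IMPLIES (NOT (C IMPLIES B) AND E) = True IMPLIES False = False
E IFF C = False IFF False = True
(E IFF C) IMPLIES D = True IMPLIES True = True
((E IFF C) IMPLIES D) XOR D = True XOR True = False
(((E IFF C) IMPLIES D) XOR D) IMPLIES C = False IMPLIES False = True
((D IMPLIES A) IMPLIES (NOT (C IMPLIES B) AND E)) OR ((((E IFF C) IMPLIES D) XOR D) IMPLIES C) = False OR True = True
F IFF B = False IFF False = True
F IMPLIES C = False IMPLIES False = True
(F IFF B) XOR (F IMPLIES C) = True XOR True = False
(((D IMPLIES A) IMPLIES (NOT (C IMPLIES B) AND E)) OR ((((E IFF C) IMPLIES D) XOR D) IMPLIES C)) IMPLIES ((F IFF B) XOR (F IMPLIES C)) = True IMPLIES False = False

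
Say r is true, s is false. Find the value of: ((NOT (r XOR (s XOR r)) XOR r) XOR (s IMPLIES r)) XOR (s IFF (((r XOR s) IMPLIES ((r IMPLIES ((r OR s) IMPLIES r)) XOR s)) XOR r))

false

s XOR r = false XOR true = true
r XOR (s XOR r) = true XOR true = false
NOT (r XOR (s XOR r)) = NOT false = true
NOT (r XOR (s XOR r)) XOR r = true XOR true = false
s IMPLIES r = false IMPLIES true = true
(NOT (r XOR (s XOR r)) XOR r) XOR (s IMPLIES r) = false XOR true = true
r XOR s = true XOR false = true
r OR s = true OR false = true
(r OR s) IMPLIES r = true IMPLIES true = true
r IMPLIES ((r OR s) IMPLIES r) = true IMPLIES true = true
(r IMPLIES ((r OR s) IMPLIES r)) XOR s = true XOR false = true
(r XOR s) IMPLIES ((r IMPLIES ((r OR s) IMPLIES r)) XOR s) = true IMPLIES true = true
((r XOR s) IMPLIES ((r IMPLIES ((r OR s) IMPLIES r)) XOR s)) XOR r = true XOR true = false
s IFF (((r XOR s) IMPLIES ((r IMPLIES ((r OR s) IMPLIES r)) XOR s)) XOR r) = false IFF false = true
((NOT (r XOR (s XOR r)) XOR r) XOR (s IMPLIES r)) XOR (s IFF (((r XOR s) IMPLIES ((r IMPLIES ((r OR s) IMPLIES r)) XOR s)) XOR r)) = true XOR true = false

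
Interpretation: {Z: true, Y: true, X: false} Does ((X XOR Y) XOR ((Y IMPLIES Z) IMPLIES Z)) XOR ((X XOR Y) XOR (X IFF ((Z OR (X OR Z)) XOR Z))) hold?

false

X XOR Y = false XOR true = true
Y IMPLIES Z = true IMPLIES true = true
(Y IMPLIES Z) IMPLIES Z = true IMPLIES true = true
(X XOR Y) XOR ((Y IMPLIES Z) IMPLIES Z) = true XOR true = false
X XOR Y = false XOR true = true
X OR Z = false OR true = true
Z OR (X OR Z) = true OR true = true
(Z OR (X OR Z)) XOR Z = true XOR true = false
X IFF ((Z OR (X OR Z)) XOR Z) = false IFF false = true
(X XOR Y) XOR (X IFF ((Z OR (X OR Z)) XOR Z)) = true XOR true = false
((X XOR Y) XOR ((Y IMPLIES Z) IMPLIES Z)) XOR ((X XOR Y) XOR (X IFF ((Z OR (X OR Z)) XOR Z))) = false XOR false = false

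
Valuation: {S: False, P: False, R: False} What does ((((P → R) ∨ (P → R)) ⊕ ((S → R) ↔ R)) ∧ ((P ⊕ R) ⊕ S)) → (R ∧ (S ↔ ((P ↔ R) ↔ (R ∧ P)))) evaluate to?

True

P → R = False → False = True
P → R = False → False = True
(P → R) ∨ (P → R) = True ∨ True = True
S → R = False → False = True
(S → R) ↔ R = True ↔ False = False
((P → R) ∨ (P → R)) ⊕ ((S → R) ↔ R) = True ⊕ False = True
P ⊕ R = False ⊕ False = False
(P ⊕ R) ⊕ S = False ⊕ False = False
(((P → R) ∨ (P → R)) ⊕ ((S → R) ↔ R)) ∧ ((P ⊕ R) ⊕ S) = True ∧ False = False
P ↔ R = False ↔ False = True
R ∧ P = False ∧ False = False
(P ↔ R) ↔ (R ∧ P) = True ↔ False = False
S ↔ ((P ↔ R) ↔ (R ∧ P)) = False ↔ False = True
R ∧ (S ↔ ((P ↔ R) ↔ (R ∧ P))) = False ∧ True = False
((((P → R) ∨ (P → R)) ⊕ ((S → R) ↔ R)) ∧ ((P ⊕ R) ⊕ S)) → (R ∧ (S ↔ ((P ↔ R) ↔ (R ∧ P)))) = False → False = True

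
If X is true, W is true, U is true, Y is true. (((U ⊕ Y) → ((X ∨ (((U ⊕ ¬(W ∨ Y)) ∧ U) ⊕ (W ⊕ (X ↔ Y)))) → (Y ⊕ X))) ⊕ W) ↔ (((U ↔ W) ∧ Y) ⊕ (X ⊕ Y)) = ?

F

U ⊕ Y = T ⊕ T = F
W ∨ Y = T ∨ T = T
¬(W ∨ Y) = ¬T = F
U ⊕ ¬(W ∨ Y) = T ⊕ F = T
(U ⊕ ¬(W ∨ Y)) ∧ U = T ∧ T = T
X ↔ Y = T ↔ T = T
W ⊕ (X ↔ Y) = T ⊕ T = F
((U ⊕ ¬(W ∨ Y)) ∧ U) ⊕ (W ⊕ (X ↔ Y)) = T ⊕ F = T
X ∨ (((U ⊕ ¬(W ∨ Y)) ∧ U) ⊕ (W ⊕ (X ↔ Y))) = T ∨ T = T
Y ⊕ X = T ⊕ T = F
(X ∨ (((U ⊕ ¬(W ∨ Y)) ∧ U) ⊕ (W ⊕ (X ↔ Y)))) → (Y ⊕ X) = T → F = F
(U ⊕ Y) → ((X ∨ (((U ⊕ ¬(W ∨ Y)) ∧ U) ⊕ (W ⊕ (X ↔ Y)))) → (Y ⊕ X)) = F → F = T
((U ⊕ Y) → ((X ∨ (((U ⊕ ¬(W ∨ Y)) ∧ U) ⊕ (W ⊕ (X ↔ Y)))) → (Y ⊕ X))) ⊕ W = T ⊕ T = F
U ↔ W = T ↔ T = T
(U ↔ W) ∧ Y = T ∧ T = T
X ⊕ Y = T ⊕ T = F
((U ↔ W) ∧ Y) ⊕ (X ⊕ Y) = T ⊕ F = T
(((U ⊕ Y) → ((X ∨ (((U ⊕ ¬(W ∨ Y)) ∧ U) ⊕ (W ⊕ (X ↔ Y)))) → (Y ⊕ X))) ⊕ W) ↔ (((U ↔ W) ∧ Y) ⊕ (X ⊕ Y)) = F ↔ T = F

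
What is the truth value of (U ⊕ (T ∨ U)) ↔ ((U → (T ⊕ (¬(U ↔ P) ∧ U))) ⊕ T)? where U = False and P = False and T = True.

False

T ∨ U = True ∨ False = True
U ⊕ (T ∨ U) = False ⊕ True = True
U ↔ P = False ↔ False = True
¬(U ↔ P) = ¬True = False
¬(U ↔ P) ∧ U = False ∧ False = False
T ⊕ (¬(U ↔ P) ∧ U) = True ⊕ False = True
U → (T ⊕ (¬(U ↔ P) ∧ U)) = False → True = True
(U → (T ⊕ (¬(U ↔ P) ∧ U))) ⊕ T = True ⊕ True = False
(U ⊕ (T ∨ U)) ↔ ((U → (T ⊕ (¬(U ↔ P) ∧ U))) ⊕ T) = True ↔ False = False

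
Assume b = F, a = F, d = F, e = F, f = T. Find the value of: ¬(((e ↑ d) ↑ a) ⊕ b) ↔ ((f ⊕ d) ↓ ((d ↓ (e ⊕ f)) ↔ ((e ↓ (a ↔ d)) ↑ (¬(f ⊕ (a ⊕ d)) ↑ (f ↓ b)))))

e ↑ d = F ↑ F = T
(e ↑ d) ↑ a = T ↑ F = T
((e ↑ d) ↑ a) ⊕ b = T ⊕ F = T
¬(((e ↑ d) ↑ a) ⊕ b) = ¬T = F
f ⊕ d = T ⊕ F = T
e ⊕ f = F ⊕ T = T
d ↓ (e ⊕ f) = F ↓ T = F
a ↔ d = F ↔ F = T
e ↓ (a ↔ d) = F ↓ T = F
a ⊕ d = F ⊕ F = F
f ⊕ (a ⊕ d) = T ⊕ F = T
¬(f ⊕ (a ⊕ d)) = ¬T = F
f ↓ b = T ↓ F = F
¬(f ⊕ (a ⊕ d)) ↑ (f ↓ b) = F ↑ F = T
(e ↓ (a ↔ d)) ↑ (¬(f ⊕ (a ⊕ d)) ↑ (f ↓ b)) = F ↑ T = T
(d ↓ (e ⊕ f)) ↔ ((e ↓ (a ↔ d)) ↑ (¬(f ⊕ (a ⊕ d)) ↑ (f ↓ b))) = F ↔ T = F
(f ⊕ d) ↓ ((d ↓ (e ⊕ f)) ↔ ((e ↓ (a ↔ d)) ↑ (¬(f ⊕ (a ⊕ d)) ↑ (f ↓ b)))) = T ↓ F = F
¬(((e ↑ d) ↑ a) ⊕ b) ↔ ((f ⊕ d) ↓ ((d ↓ (e ⊕ f)) ↔ ((e ↓ (a ↔ d)) ↑ (¬(f ⊕ (a ⊕ d)) ↑ (f ↓ b))))) = F ↔ F = T

T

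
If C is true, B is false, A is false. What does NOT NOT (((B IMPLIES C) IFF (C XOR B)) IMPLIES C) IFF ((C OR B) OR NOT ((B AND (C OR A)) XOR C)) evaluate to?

T

Substituting C=T, B=F, A=F:
B IMPLIES C = F IMPLIES T = T
C XOR B = T XOR F = T
(B IMPLIES C) IFF (C XOR B) = T IFF T = T
((B IMPLIES C) IFF (C XOR B)) IMPLIES C = T IMPLIES T = T
NOT (((B IMPLIES C) IFF (C XOR B)) IMPLIES C) = NOT T = F
NOT NOT (((B IMPLIES C) IFF (C XOR B)) IMPLIES C) = NOT F = T
C OR B = T OR F = T
C OR A = T OR F = T
B AND (C OR A) = F AND T = F
(B AND (C OR A)) XOR C = F XOR T = T
NOT ((B AND (C OR A)) XOR C) = NOT T = F
(C OR B) OR NOT ((B AND (C OR A)) XOR C) = T OR F = T
NOT NOT (((B IMPLIES C) IFF (C XOR B)) IMPLIES C) IFF ((C OR B) OR NOT ((B AND (C OR A)) XOR C)) = T IFF T = T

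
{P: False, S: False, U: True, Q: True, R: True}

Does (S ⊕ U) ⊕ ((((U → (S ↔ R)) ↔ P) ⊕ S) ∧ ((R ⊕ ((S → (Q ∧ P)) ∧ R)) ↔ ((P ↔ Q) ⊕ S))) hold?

False

S ⊕ U = False ⊕ True = True
S ↔ R = False ↔ True = False
U → (S ↔ R) = True → False = False
(U → (S ↔ R)) ↔ P = False ↔ False = True
((U → (S ↔ R)) ↔ P) ⊕ S = True ⊕ False = True
Q ∧ P = True ∧ False = False
S → (Q ∧ P) = False → False = True
(S → (Q ∧ P)) ∧ R = True ∧ True = True
R ⊕ ((S → (Q ∧ P)) ∧ R) = True ⊕ True = False
P ↔ Q = False ↔ True = False
(P ↔ Q) ⊕ S = False ⊕ False = False
(R ⊕ ((S → (Q ∧ P)) ∧ R)) ↔ ((P ↔ Q) ⊕ S) = False ↔ False = True
(((U → (S ↔ R)) ↔ P) ⊕ S) ∧ ((R ⊕ ((S → (Q ∧ P)) ∧ R)) ↔ ((P ↔ Q) ⊕ S)) = True ∧ True = True
(S ⊕ U) ⊕ ((((U → (S ↔ R)) ↔ P) ⊕ S) ∧ ((R ⊕ ((S → (Q ∧ P)) ∧ R)) ↔ ((P ↔ Q) ⊕ S))) = True ⊕ True = False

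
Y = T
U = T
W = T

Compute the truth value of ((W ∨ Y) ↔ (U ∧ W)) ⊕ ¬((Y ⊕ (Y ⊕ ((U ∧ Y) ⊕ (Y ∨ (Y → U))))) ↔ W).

W ∨ Y = T ∨ T = T
U ∧ W = T ∧ T = T
(W ∨ Y) ↔ (U ∧ W) = T ↔ T = T
U ∧ Y = T ∧ T = T
Y → U = T → T = T
Y ∨ (Y → U) = T ∨ T = T
(U ∧ Y) ⊕ (Y ∨ (Y → U)) = T ⊕ T = F
Y ⊕ ((U ∧ Y) ⊕ (Y ∨ (Y → U))) = T ⊕ F = T
Y ⊕ (Y ⊕ ((U ∧ Y) ⊕ (Y ∨ (Y → U)))) = T ⊕ T = F
(Y ⊕ (Y ⊕ ((U ∧ Y) ⊕ (Y ∨ (Y → U))))) ↔ W = F ↔ T = F
¬((Y ⊕ (Y ⊕ ((U ∧ Y) ⊕ (Y ∨ (Y → U))))) ↔ W) = ¬F = T
((W ∨ Y) ↔ (U ∧ W)) ⊕ ¬((Y ⊕ (Y ⊕ ((U ∧ Y) ⊕ (Y ∨ (Y → U))))) ↔ W) = T ⊕ T = F

F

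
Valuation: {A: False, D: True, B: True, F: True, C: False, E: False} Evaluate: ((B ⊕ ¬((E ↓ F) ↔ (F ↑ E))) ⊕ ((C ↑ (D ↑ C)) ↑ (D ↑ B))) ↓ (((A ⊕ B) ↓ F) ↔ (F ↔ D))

False

Substituting A=False, D=True, B=True, F=True, C=False, E=False:
E ↓ F = False ↓ True = False
F ↑ E = True ↑ False = True
(E ↓ F) ↔ (F ↑ E) = False ↔ True = False
¬((E ↓ F) ↔ (F ↑ E)) = ¬False = True
B ⊕ ¬((E ↓ F) ↔ (F ↑ E)) = True ⊕ True = False
D ↑ C = True ↑ False = True
C ↑ (D ↑ C) = False ↑ True = True
D ↑ B = True ↑ True = False
(C ↑ (D ↑ C)) ↑ (D ↑ B) = True ↑ False = True
(B ⊕ ¬((E ↓ F) ↔ (F ↑ E))) ⊕ ((C ↑ (D ↑ C)) ↑ (D ↑ B)) = False ⊕ True = True
A ⊕ B = False ⊕ True = True
(A ⊕ B) ↓ F = True ↓ True = False
F ↔ D = True ↔ True = True
((A ⊕ B) ↓ F) ↔ (F ↔ D) = False ↔ True = False
((B ⊕ ¬((E ↓ F) ↔ (F ↑ E))) ⊕ ((C ↑ (D ↑ C)) ↑ (D ↑ B))) ↓ (((A ⊕ B) ↓ F) ↔ (F ↔ D)) = True ↓ False = False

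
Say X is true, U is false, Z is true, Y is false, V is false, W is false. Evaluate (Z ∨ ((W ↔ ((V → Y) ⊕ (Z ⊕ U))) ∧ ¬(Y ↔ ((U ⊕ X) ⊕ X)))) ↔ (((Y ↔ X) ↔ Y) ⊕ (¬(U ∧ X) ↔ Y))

V → Y = False → False = True
Z ⊕ U = True ⊕ False = True
(V → Y) ⊕ (Z ⊕ U) = True ⊕ True = False
W ↔ ((V → Y) ⊕ (Z ⊕ U)) = False ↔ False = True
U ⊕ X = False ⊕ True = True
(U ⊕ X) ⊕ X = True ⊕ True = False
Y ↔ ((U ⊕ X) ⊕ X) = False ↔ False = True
¬(Y ↔ ((U ⊕ X) ⊕ X)) = ¬True = False
(W ↔ ((V → Y) ⊕ (Z ⊕ U))) ∧ ¬(Y ↔ ((U ⊕ X) ⊕ X)) = True ∧ False = False
Z ∨ ((W ↔ ((V → Y) ⊕ (Z ⊕ U))) ∧ ¬(Y ↔ ((U ⊕ X) ⊕ X))) = True ∨ False = True
Y ↔ X = False ↔ True = False
(Y ↔ X) ↔ Y = False ↔ False = True
U ∧ X = False ∧ True = False
¬(U ∧ X) = ¬False = True
¬(U ∧ X) ↔ Y = True ↔ False = False
((Y ↔ X) ↔ Y) ⊕ (¬(U ∧ X) ↔ Y) = True ⊕ False = True
(Z ∨ ((W ↔ ((V → Y) ⊕ (Z ⊕ U))) ∧ ¬(Y ↔ ((U ⊕ X) ⊕ X)))) ↔ (((Y ↔ X) ↔ Y) ⊕ (¬(U ∧ X) ↔ Y)) = True ↔ True = True

True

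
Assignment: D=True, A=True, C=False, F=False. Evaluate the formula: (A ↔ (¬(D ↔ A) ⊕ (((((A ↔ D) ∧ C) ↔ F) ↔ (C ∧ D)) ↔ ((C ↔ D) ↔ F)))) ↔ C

True

D ↔ A = True ↔ True = True
¬(D ↔ A) = ¬True = False
A ↔ D = True ↔ True = True
(A ↔ D) ∧ C = True ∧ False = False
((A ↔ D) ∧ C) ↔ F = False ↔ False = True
C ∧ D = False ∧ True = False
(((A ↔ D) ∧ C) ↔ F) ↔ (C ∧ D) = True ↔ False = False
C ↔ D = False ↔ True = False
(C ↔ D) ↔ F = False ↔ False = True
((((A ↔ D) ∧ C) ↔ F) ↔ (C ∧ D)) ↔ ((C ↔ D) ↔ F) = False ↔ True = False
¬(D ↔ A) ⊕ (((((A ↔ D) ∧ C) ↔ F) ↔ (C ∧ D)) ↔ ((C ↔ D) ↔ F)) = False ⊕ False = False
A ↔ (¬(D ↔ A) ⊕ (((((A ↔ D) ∧ C) ↔ F) ↔ (C ∧ D)) ↔ ((C ↔ D) ↔ F))) = True ↔ False = False
(A ↔ (¬(D ↔ A) ⊕ (((((A ↔ D) ∧ C) ↔ F) ↔ (C ∧ D)) ↔ ((C ↔ D) ↔ F)))) ↔ C = False ↔ False = True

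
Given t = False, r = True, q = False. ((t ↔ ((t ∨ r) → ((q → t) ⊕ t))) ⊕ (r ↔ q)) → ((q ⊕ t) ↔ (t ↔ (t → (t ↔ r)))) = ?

t ∨ r = False ∨ True = True
q → t = False → False = True
(q → t) ⊕ t = True ⊕ False = True
(t ∨ r) → ((q → t) ⊕ t) = True → True = True
t ↔ ((t ∨ r) → ((q → t) ⊕ t)) = False ↔ True = False
r ↔ q = True ↔ False = False
(t ↔ ((t ∨ r) → ((q → t) ⊕ t))) ⊕ (r ↔ q) = False ⊕ False = False
q ⊕ t = False ⊕ False = False
t ↔ r = False ↔ True = False
t → (t ↔ r) = False → False = True
t ↔ (t → (t ↔ r)) = False ↔ True = False
(q ⊕ t) ↔ (t ↔ (t → (t ↔ r))) = False ↔ False = True
((t ↔ ((t ∨ r) → ((q → t) ⊕ t))) ⊕ (r ↔ q)) → ((q ⊕ t) ↔ (t ↔ (t → (t ↔ r)))) = False → True = True

True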